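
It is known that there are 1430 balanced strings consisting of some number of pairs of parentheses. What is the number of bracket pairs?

8

Balanced strings of n bracket-pairs are counted by C_n. The Catalan number equal to 1430 is C_8.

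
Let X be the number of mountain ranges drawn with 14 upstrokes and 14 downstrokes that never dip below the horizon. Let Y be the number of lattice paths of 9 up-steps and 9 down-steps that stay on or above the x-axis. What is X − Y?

Paths of 14 up- and 14 down-steps that never dip below the axis are Dyck paths; their count is C_14. So X = C_14 = 2674440.
Dyck paths of semilength n (length 2n) are counted by C_n; here n = 9. So Y = C_9 = 4862.
X − Y = 2674440 − 4862 = 2669578.

2669578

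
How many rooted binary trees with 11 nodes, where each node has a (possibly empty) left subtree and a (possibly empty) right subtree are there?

There are C_n binary search tree shapes on n keys; with n = 11 that is C_11.
C_11 = C_10 · 2(2·10+1)/(10+2) = 16796 · 42/12 = 58786.

58786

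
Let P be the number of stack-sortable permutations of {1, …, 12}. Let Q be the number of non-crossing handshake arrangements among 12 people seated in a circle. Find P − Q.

By Knuth's characterisation, the stack-sortable permutations of length 12 are the 231-avoiders, numbering C_12. So P = C_12 = 208012.
Non-crossing handshake pairings of 2n people are counted by C_n; 12 people gives n = 6. So Q = C_6 = 132.
P − Q = 208012 − 132 = 207880.

207880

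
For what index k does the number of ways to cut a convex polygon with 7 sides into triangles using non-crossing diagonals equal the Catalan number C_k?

Triangulations of a convex m-gon are counted by C_{m−2}; with m = 7 this is C_5.

5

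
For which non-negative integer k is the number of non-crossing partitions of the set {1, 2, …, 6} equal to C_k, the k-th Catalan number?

6

Non-crossing partitions of an n-element set are counted by C_n; here n = 6.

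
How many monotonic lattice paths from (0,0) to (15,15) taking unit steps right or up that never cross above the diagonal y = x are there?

9694845

Sub-diagonal monotone paths from (0,0) to (15,15) biject with Dyck paths of semilength 15, giving C_15.
C_15 = 9694845.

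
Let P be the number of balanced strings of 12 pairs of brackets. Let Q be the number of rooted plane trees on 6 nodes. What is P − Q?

207970

A balanced arrangement of 12 bracket pairs is a Dyck word of semilength 12, so the count is C_12. So P = C_12 = 208012.
A rooted plane tree on 6 nodes has 5 edges, and such trees are counted by C_5. So Q = C_5 = 42.
P − Q = 208012 − 42 = 207970.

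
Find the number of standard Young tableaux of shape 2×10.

By the hook-length formula (or a Dyck-path bijection), SYT of shape 2×10 number C_10.
C_10 = C(20,10)/11 = 184756/11 = 16796.

16796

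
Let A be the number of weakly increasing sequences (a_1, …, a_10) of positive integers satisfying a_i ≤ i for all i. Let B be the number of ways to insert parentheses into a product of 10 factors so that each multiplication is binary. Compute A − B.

Such sub-staircase sequences of length n are counted by C_n; here n = 10. So A = C_10 = 16796.
Ways to associate a product of 10 factors correspond to binary trees on 10 leaves, so the count is C_9. So B = C_9 = 4862.
A − B = 16796 − 4862 = 11934.

11934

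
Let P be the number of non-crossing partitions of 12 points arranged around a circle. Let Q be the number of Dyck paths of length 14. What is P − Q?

Non-crossing partitions of an n-element set are counted by C_n; here n = 12. So P = C_12 = 208012.
Paths of 7 up- and 7 down-steps that never dip below the axis are Dyck paths; their count is C_7. So Q = C_7 = 429.
P − Q = 208012 − 429 = 207583.

207583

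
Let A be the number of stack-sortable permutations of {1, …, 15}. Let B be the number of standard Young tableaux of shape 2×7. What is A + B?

Stack-sortable permutations are exactly the 231-avoiding ones, counted by C_n; here n = 15. So A = C_15 = 9694845.
Standard Young tableaux of shape 2×n are counted by C_n; here n = 7. So B = C_7 = 429.
A + B = 9694845 + 429 = 9695274.

9695274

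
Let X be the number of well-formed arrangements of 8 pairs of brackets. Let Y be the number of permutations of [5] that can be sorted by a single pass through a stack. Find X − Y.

1388

A balanced arrangement of 8 bracket pairs is a Dyck word of semilength 8, so the count is C_8. So X = C_8 = 1430.
By Knuth's characterisation, the stack-sortable permutations of length 5 are the 231-avoiders, numbering C_5. So Y = C_5 = 42.
X − Y = 1430 − 42 = 1388.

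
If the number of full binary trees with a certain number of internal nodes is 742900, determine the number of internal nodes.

13

Full binary trees with n internal nodes are counted by C_n. The Catalan number equal to 742900 is C_13.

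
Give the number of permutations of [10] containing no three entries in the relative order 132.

16796

Permutations of [n] avoiding any single length-3 pattern are counted by C_n; here n = 10.
C_10 = C(20,10)/11 = 184756/11 = 16796.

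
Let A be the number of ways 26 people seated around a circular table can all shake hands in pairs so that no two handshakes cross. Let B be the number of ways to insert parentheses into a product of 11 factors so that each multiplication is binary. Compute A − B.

726104

Non-crossing handshake pairings of 2n people are counted by C_n; 26 people gives n = 13. So A = C_13 = 742900.
Bracketing 11 factors into binary products is counted by C_{11−1} = C_10. So B = C_10 = 16796.
A − B = 742900 − 16796 = 726104.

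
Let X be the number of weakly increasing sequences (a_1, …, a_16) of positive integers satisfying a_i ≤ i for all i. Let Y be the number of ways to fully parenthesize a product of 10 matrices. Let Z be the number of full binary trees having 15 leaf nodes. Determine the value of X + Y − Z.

32688092

Weakly increasing sequences with a_i ≤ i biject with Dyck paths of semilength 16, so there are C_16. So X = C_16 = 35357670.
Bracketing 10 factors into binary products is counted by C_{10−1} = C_9. So Y = C_9 = 4862.
Full binary trees with 15 leaves have 15−1 = 14 internal nodes, so there are C_14 of them. So Z = C_14 = 2674440.
X + Y − Z = 35357670 + 4862 − 2674440 = 32688092.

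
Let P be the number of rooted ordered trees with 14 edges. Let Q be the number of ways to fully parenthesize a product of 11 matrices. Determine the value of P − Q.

A rooted plane tree with 14 edges has 15 nodes, and the count is C_14. So P = C_14 = 2674440.
Bracketing 11 factors into binary products is counted by C_{11−1} = C_10. So Q = C_10 = 16796.
P − Q = 2674440 − 16796 = 2657644.

2657644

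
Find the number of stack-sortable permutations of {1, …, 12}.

Stack-sortable permutations are exactly the 231-avoiding ones, counted by C_n; here n = 12.
C_12 = 208012.

208012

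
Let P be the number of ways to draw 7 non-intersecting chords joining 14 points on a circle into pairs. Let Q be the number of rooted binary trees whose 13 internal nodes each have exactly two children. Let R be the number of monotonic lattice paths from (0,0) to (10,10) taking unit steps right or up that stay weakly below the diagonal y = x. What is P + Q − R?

726533

Pairing 14 circle points by 7 non-crossing chords gives C_7 matchings. So P = C_7 = 429.
The number of full binary trees on 13 internal nodes is the Catalan number C_13. So Q = C_13 = 742900.
Sub-diagonal monotone paths from (0,0) to (10,10) biject with Dyck paths of semilength 10, giving C_10. So R = C_10 = 16796.
P + Q − R = 429 + 742900 − 16796 = 726533.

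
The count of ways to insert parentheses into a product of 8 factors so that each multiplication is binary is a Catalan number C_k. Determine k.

Bracketing 8 factors into binary products is counted by C_{8−1} = C_7.

7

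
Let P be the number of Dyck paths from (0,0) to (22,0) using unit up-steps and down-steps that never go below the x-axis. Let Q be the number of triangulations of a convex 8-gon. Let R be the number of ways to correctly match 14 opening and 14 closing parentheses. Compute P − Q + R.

2733094

Paths of 11 up- and 11 down-steps that never dip below the axis are Dyck paths; their count is C_11. So P = C_11 = 58786.
Triangulations of a convex m-gon are counted by C_{m−2}; with m = 8 this is C_6. So Q = C_6 = 132.
With 14 pairs the number of balanced bracket strings is the Catalan number C_14. So R = C_14 = 2674440.
P − Q + R = 58786 − 132 + 2674440 = 2733094.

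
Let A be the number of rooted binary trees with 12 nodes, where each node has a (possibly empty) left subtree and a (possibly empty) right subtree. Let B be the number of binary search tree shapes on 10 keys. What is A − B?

191216

Rooted binary trees with 12 nodes (each child slot possibly empty) number C_12. So A = C_12 = 208012.
Binary trees (left/right distinguished) on n nodes are counted by C_n; here n = 10. So B = C_10 = 16796.
A − B = 208012 − 16796 = 191216.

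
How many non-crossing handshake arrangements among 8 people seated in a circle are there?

Non-crossing handshake pairings of 2n people are counted by C_n; 8 people gives n = 4.
C_4 = C_3 · 2(2·3+1)/(3+2) = 5 · 14/5 = 14.

14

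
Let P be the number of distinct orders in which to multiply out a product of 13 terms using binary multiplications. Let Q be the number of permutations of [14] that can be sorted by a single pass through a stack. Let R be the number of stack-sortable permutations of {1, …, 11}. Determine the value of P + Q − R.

2823666

Ways to associate a product of 13 factors correspond to binary trees on 13 leaves, so the count is C_12. So P = C_12 = 208012.
Stack-sortable permutations are exactly the 231-avoiding ones, counted by C_n; here n = 14. So Q = C_14 = 2674440.
By Knuth's characterisation, the stack-sortable permutations of length 11 are the 231-avoiders, numbering C_11. So R = C_11 = 58786.
P + Q − R = 208012 + 2674440 − 58786 = 2823666.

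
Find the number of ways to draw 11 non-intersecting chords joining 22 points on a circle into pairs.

58786

Pairing 22 circle points by 11 non-crossing chords gives C_11 matchings.
C_11 = C(22,11)/12 = 705432/12 = 58786.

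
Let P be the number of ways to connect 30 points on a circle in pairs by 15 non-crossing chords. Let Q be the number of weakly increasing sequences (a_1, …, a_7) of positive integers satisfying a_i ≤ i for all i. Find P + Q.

9695274

Non-crossing perfect matchings of 2n points on a circle are counted by C_n; with 30 points, n = 15. So P = C_15 = 9694845.
Such sub-staircase sequences of length n are counted by C_n; here n = 7. So Q = C_7 = 429.
P + Q = 9694845 + 429 = 9695274.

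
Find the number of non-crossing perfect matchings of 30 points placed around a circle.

Non-crossing perfect matchings of 2n points on a circle are counted by C_n; with 30 points, n = 15.
C_15 = C(30,15)/16 = 155117520/16 = 9694845.

9694845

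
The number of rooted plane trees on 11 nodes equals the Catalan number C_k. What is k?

10

Rooted ordered (plane) trees on m nodes have m−1 edges and are counted by C_{m−1}; m = 11 gives C_10.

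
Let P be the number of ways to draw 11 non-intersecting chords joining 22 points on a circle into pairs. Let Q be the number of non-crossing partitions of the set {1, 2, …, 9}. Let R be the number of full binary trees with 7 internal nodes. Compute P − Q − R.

Pairing 22 circle points by 11 non-crossing chords gives C_11 matchings. So P = C_11 = 58786.
Non-crossing partitions of an n-element set are counted by C_n; here n = 9. So Q = C_9 = 4862.
Full binary trees with n internal nodes are counted by C_n; here n = 7. So R = C_7 = 429.
P − Q − R = 58786 − 4862 − 429 = 53495.

53495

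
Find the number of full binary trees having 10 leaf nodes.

4862

A full binary tree with L leaves has L−1 internal nodes and is counted by C_{L−1}; L = 10 gives C_9.
C_9 = C(18,9)/10 = 48620/10 = 4862.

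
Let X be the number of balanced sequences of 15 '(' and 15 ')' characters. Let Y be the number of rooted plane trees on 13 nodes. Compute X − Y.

With 15 pairs the number of balanced bracket strings is the Catalan number C_15. So X = C_15 = 9694845.
Rooted ordered (plane) trees on m nodes have m−1 edges and are counted by C_{m−1}; m = 13 gives C_12. So Y = C_12 = 208012.
X − Y = 9694845 − 208012 = 9486833.

9486833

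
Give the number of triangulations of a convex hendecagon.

Triangulations of a convex m-gon are counted by C_{m−2}; with m = 11 this is C_9.
C_9 = C(18,9)/10 = 48620/10 = 4862.

4862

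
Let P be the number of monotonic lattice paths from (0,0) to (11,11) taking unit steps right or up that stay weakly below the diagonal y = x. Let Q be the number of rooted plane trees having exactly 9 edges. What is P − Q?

Monotone paths in an n×n grid that stay weakly below the diagonal are counted by C_n; here n = 11. So P = C_11 = 58786.
A rooted plane tree with 9 edges has 10 nodes, and the count is C_9. So Q = C_9 = 4862.
P − Q = 58786 − 4862 = 53924.

53924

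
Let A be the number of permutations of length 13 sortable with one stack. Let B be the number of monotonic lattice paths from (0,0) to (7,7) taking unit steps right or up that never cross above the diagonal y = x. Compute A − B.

Stack-sortable permutations are exactly the 231-avoiding ones, counted by C_n; here n = 13. So A = C_13 = 742900.
Sub-diagonal monotone paths from (0,0) to (7,7) biject with Dyck paths of semilength 7, giving C_7. So B = C_7 = 429.
A − B = 742900 − 429 = 742471.

742471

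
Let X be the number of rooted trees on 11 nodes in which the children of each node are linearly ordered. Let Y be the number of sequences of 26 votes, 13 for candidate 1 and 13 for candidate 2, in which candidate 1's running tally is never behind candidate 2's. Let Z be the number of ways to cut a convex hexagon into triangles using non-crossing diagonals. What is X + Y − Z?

759682

A rooted plane tree on 11 nodes has 10 edges, and such trees are counted by C_10. So X = C_10 = 16796.
Reading a vote for the leader as '(' and for the other as ')' turns such a sequence into a balanced string of 13 pairs, so the count is C_13. So Y = C_13 = 742900.
Triangulations of a convex m-gon are counted by C_{m−2}; with m = 6 this is C_4. So Z = C_4 = 14.
X + Y − Z = 16796 + 742900 − 14 = 759682.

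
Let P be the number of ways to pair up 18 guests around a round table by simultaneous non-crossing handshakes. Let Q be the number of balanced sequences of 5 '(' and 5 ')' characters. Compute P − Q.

Non-crossing handshake pairings of 2n people are counted by C_n; 18 people gives n = 9. So P = C_9 = 4862.
Balanced strings of n pairs of brackets are counted by C_n; here n = 5. So Q = C_5 = 42.
P − Q = 4862 − 42 = 4820.

4820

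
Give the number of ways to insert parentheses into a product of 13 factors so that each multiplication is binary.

208012

Ways to associate a product of 13 factors correspond to binary trees on 13 leaves, so the count is C_12.
C_12 = C(24,12)/13 = 2704156/13 = 208012.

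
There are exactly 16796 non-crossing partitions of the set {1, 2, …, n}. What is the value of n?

Non-crossing partitions of [n] are counted by C_n. Since C_10 = 16796, the index is 10.

10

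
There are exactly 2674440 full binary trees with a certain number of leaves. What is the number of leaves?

15

Full binary trees with L leaves are counted by C_{L−1}, and C_14 = 2674440.
So the index is 14, and the number of leaves is 14 + 1 = 15.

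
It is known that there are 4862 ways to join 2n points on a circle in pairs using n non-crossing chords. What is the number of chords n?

Non-crossing pairings of 2n points on a circle are counted by C_n. Since C_9 = 4862, the index is 9.

9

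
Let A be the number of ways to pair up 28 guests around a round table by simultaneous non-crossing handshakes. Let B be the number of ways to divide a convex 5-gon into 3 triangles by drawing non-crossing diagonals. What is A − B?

Non-crossing handshake pairings of 2n people are counted by C_n; 28 people gives n = 14. So A = C_14 = 2674440.
Triangulations of a convex m-gon are counted by C_{m−2}; with m = 5 this is C_3. So B = C_3 = 5.
A − B = 2674440 − 5 = 2674435.

2674435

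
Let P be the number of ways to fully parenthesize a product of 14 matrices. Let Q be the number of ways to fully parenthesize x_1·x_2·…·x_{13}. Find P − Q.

Ways to associate a product of 14 factors correspond to binary trees on 14 leaves, so the count is C_13. So P = C_13 = 742900.
Bracketing 13 factors into binary products is counted by C_{13−1} = C_12. So Q = C_12 = 208012.
P − Q = 742900 − 208012 = 534888.

534888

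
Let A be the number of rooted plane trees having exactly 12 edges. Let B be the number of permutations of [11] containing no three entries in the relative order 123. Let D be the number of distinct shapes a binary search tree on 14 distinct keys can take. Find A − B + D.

2823666

A rooted plane tree with 12 edges has 13 nodes, and the count is C_12. So A = C_12 = 208012.
Permutations of [n] avoiding any single length-3 pattern are counted by C_n; here n = 11. So B = C_11 = 58786.
Rooted binary trees with 14 nodes (each child slot possibly empty) number C_14. So D = C_14 = 2674440.
A − B + D = 208012 − 58786 + 2674440 = 2823666.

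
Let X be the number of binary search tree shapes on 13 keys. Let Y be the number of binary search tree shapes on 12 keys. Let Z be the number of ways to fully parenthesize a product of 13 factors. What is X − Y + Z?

Rooted binary trees with 13 nodes (each child slot possibly empty) number C_13. So X = C_13 = 742900.
Rooted binary trees with 12 nodes (each child slot possibly empty) number C_12. So Y = C_12 = 208012.
Parenthesizations of m factors correspond to full binary trees with m leaves, counted by C_{m−1}; m = 13 gives C_12. So Z = C_12 = 208012.
X − Y + Z = 742900 − 208012 + 208012 = 742900.

742900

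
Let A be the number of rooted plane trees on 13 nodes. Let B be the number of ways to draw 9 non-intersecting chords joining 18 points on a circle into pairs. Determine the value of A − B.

A rooted plane tree on 13 nodes has 12 edges, and such trees are counted by C_12. So A = C_12 = 208012.
Pairing 18 circle points by 9 non-crossing chords gives C_9 matchings. So B = C_9 = 4862.
A − B = 208012 − 4862 = 203150.

203150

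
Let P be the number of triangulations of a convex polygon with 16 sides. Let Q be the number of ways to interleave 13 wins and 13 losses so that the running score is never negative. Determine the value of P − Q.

A convex 16-gon is triangulated into 14 triangles, and the number of such triangulations is the Catalan number C_{16−2} = C_14. So P = C_14 = 2674440.
Ballot sequences with n votes each where one side never trails are Dyck words, counted by C_n; here n = 13. So Q = C_13 = 742900.
P − Q = 2674440 − 742900 = 1931540.

1931540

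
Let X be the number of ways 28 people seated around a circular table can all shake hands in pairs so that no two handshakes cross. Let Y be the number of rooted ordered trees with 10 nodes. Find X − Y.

With 28 = 2·14 people, non-crossing handshake pairings are non-crossing perfect matchings on a circle, counted by C_14. So X = C_14 = 2674440.
A rooted plane tree on 10 nodes has 9 edges, and such trees are counted by C_9. So Y = C_9 = 4862.
X − Y = 2674440 − 4862 = 2669578.

2669578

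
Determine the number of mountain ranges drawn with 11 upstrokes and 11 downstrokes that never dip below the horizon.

58786

A Dyck path with 11 up-steps and 11 down-steps has semilength 11, so there are C_11 of them.
C_11 = C(22,11)/12 = 705432/12 = 58786.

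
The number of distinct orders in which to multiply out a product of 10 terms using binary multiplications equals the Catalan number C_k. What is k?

9

Bracketing 10 factors into binary products is counted by C_{10−1} = C_9.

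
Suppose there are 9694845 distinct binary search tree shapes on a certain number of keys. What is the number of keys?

15

Binary search tree shapes on n keys are counted by C_n. Since C_15 = 9694845, the index is 15.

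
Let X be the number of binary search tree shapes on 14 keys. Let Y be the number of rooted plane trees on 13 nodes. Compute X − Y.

2466428

Binary trees (left/right distinguished) on n nodes are counted by C_n; here n = 14. So X = C_14 = 2674440.
A rooted plane tree on 13 nodes has 12 edges, and such trees are counted by C_12. So Y = C_12 = 208012.
X − Y = 2674440 − 208012 = 2466428.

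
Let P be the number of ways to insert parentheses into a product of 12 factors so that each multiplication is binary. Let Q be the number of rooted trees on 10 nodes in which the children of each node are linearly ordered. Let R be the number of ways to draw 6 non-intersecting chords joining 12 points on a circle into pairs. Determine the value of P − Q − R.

Bracketing 12 factors into binary products is counted by C_{12−1} = C_11. So P = C_11 = 58786.
A rooted plane tree on 10 nodes has 9 edges, and such trees are counted by C_9. So Q = C_9 = 4862.
Pairing 12 circle points by 6 non-crossing chords gives C_6 matchings. So R = C_6 = 132.
P − Q − R = 58786 − 4862 − 132 = 53792.

53792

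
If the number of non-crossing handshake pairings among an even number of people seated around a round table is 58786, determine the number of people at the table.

Non-crossing handshake pairings of 2n people are counted by C_n; 58786 = C_11.
So n = 11, and there are 2n = 22 people.

22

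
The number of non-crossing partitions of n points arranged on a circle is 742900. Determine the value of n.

Non-crossing partitions of [n] are counted by C_n; 742900 = C_13.

13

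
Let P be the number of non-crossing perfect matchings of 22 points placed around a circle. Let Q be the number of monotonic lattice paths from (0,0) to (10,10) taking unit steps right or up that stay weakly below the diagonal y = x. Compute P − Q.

Pairing 22 circle points by 11 non-crossing chords gives C_11 matchings. So P = C_11 = 58786.
Sub-diagonal monotone paths from (0,0) to (10,10) biject with Dyck paths of semilength 10, giving C_10. So Q = C_10 = 16796.
P − Q = 58786 − 16796 = 41990.

41990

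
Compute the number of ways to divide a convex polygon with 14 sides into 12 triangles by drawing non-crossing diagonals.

A convex 14-gon is triangulated into 12 triangles, and the number of such triangulations is the Catalan number C_{14−2} = C_12.
C_12 = C(24,12)/13 = 2704156/13 = 208012.

208012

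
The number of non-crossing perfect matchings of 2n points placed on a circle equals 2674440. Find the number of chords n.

14

Non-crossing pairings of 2n points on a circle are counted by C_n, and C_14 = 2674440.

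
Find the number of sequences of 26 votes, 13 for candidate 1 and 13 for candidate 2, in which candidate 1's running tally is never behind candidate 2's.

742900

Reading a vote for the leader as '(' and for the other as ')' turns such a sequence into a balanced string of 13 pairs, so the count is C_13.
C_13 = 742900.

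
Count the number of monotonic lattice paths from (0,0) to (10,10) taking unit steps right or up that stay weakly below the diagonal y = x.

16796

Sub-diagonal monotone paths from (0,0) to (10,10) biject with Dyck paths of semilength 10, giving C_10.
C_10 = 16796.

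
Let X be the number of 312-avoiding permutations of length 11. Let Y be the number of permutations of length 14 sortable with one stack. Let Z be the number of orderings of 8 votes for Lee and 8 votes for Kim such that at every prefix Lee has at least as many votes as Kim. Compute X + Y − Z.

Permutations of [n] avoiding any single length-3 pattern are counted by C_n; here n = 11. So X = C_11 = 58786.
Stack-sortable permutations are exactly the 231-avoiding ones, counted by C_n; here n = 14. So Y = C_14 = 2674440.
Reading a vote for the leader as '(' and for the other as ')' turns such a sequence into a balanced string of 8 pairs, so the count is C_8. So Z = C_8 = 1430.
X + Y − Z = 58786 + 2674440 − 1430 = 2731796.

2731796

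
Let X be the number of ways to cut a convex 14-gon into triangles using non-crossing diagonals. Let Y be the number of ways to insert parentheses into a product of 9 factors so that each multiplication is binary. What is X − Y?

Triangulations of a convex m-gon are counted by C_{m−2}; with m = 14 this is C_12. So X = C_12 = 208012.
Bracketing 9 factors into binary products is counted by C_{9−1} = C_8. So Y = C_8 = 1430.
X − Y = 208012 − 1430 = 206582.

206582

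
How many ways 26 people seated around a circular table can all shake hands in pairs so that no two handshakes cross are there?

Non-crossing handshake pairings of 2n people are counted by C_n; 26 people gives n = 13.
C_13 = C_12 · 2(2·12+1)/(12+2) = 208012 · 50/14 = 742900.

742900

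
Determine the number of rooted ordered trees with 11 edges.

Rooted ordered trees with n edges are counted by C_n; here n = 11.
C_11 = 58786.

58786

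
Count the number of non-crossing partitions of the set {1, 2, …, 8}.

1430

Non-crossing partitions of an n-element set are counted by C_n; here n = 8.
C_8 = 1430.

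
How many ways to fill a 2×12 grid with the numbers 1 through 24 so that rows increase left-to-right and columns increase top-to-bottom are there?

208012

Standard Young tableaux of shape 2×n are counted by C_n; here n = 12.
C_12 = C_11 · 2(2·11+1)/(11+2) = 58786 · 46/13 = 208012.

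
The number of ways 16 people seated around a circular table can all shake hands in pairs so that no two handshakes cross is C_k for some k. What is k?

Non-crossing handshake pairings of 2n people are counted by C_n; 16 people gives n = 8.

8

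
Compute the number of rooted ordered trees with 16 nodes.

9694845

A rooted plane tree on 16 nodes has 15 edges, and such trees are counted by C_15.
C_15 = C(30,15)/16 = 155117520/16 = 9694845.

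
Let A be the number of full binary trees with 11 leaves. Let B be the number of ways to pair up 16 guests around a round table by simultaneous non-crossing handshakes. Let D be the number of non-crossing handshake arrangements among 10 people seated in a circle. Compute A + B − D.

Full binary trees with 11 leaves have 11−1 = 10 internal nodes, so there are C_10 of them. So A = C_10 = 16796.
Non-crossing handshake pairings of 2n people are counted by C_n; 16 people gives n = 8. So B = C_8 = 1430.
Non-crossing handshake pairings of 2n people are counted by C_n; 10 people gives n = 5. So D = C_5 = 42.
A + B − D = 16796 + 1430 − 42 = 18184.

18184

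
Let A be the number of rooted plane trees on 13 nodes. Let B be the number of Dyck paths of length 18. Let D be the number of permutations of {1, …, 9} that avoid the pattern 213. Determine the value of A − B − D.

198288

A rooted plane tree on 13 nodes has 12 edges, and such trees are counted by C_12. So A = C_12 = 208012.
Dyck paths of semilength n (length 2n) are counted by C_n; here n = 9. So B = C_9 = 4862.
For any fixed pattern of length 3, the pattern-avoiding permutations of [9] number C_9. So D = C_9 = 4862.
A − B − D = 208012 − 4862 − 4862 = 198288.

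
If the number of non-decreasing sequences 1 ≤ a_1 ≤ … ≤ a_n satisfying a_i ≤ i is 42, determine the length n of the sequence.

5

Such sub-staircase sequences of length n are counted by C_n. Since C_5 = 42, the index is 5.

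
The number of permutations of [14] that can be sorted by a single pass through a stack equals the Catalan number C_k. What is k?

14

Stack-sortable permutations are exactly the 231-avoiding ones, counted by C_n; here n = 14.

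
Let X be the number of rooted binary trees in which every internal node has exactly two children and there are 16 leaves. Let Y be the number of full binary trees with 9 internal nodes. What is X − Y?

9689983

A full binary tree with L leaves has L−1 internal nodes and is counted by C_{L−1}; L = 16 gives C_15. So X = C_15 = 9694845.
The number of full binary trees on 9 internal nodes is the Catalan number C_9. So Y = C_9 = 4862.
X − Y = 9694845 − 4862 = 9689983.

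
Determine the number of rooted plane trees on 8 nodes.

429

Rooted ordered (plane) trees on m nodes have m−1 edges and are counted by C_{m−1}; m = 8 gives C_7.
C_7 = C(14,7)/8 = 3432/8 = 429.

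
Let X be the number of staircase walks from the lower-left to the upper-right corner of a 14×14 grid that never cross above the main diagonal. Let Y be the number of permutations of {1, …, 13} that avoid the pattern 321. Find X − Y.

1931540

Monotone paths in an n×n grid that stay weakly below the diagonal are counted by C_n; here n = 14. So X = C_14 = 2674440.
For any fixed pattern of length 3, the pattern-avoiding permutations of [13] number C_13. So Y = C_13 = 742900.
X − Y = 2674440 − 742900 = 1931540.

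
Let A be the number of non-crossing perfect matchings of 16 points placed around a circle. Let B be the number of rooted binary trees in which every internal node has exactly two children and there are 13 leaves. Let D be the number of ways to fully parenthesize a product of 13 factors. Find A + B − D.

Non-crossing perfect matchings of 2n points on a circle are counted by C_n; with 16 points, n = 8. So A = C_8 = 1430.
A full binary tree with L leaves has L−1 internal nodes and is counted by C_{L−1}; L = 13 gives C_12. So B = C_12 = 208012.
Ways to associate a product of 13 factors correspond to binary trees on 13 leaves, so the count is C_12. So D = C_12 = 208012.
A + B − D = 1430 + 208012 − 208012 = 1430.

1430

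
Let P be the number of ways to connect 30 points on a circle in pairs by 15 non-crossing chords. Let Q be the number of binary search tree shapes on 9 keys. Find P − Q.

9689983

Non-crossing perfect matchings of 2n points on a circle are counted by C_n; with 30 points, n = 15. So P = C_15 = 9694845.
Rooted binary trees with 9 nodes (each child slot possibly empty) number C_9. So Q = C_9 = 4862.
P − Q = 9694845 − 4862 = 9689983.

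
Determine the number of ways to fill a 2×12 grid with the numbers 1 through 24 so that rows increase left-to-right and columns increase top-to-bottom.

208012

By the hook-length formula (or a Dyck-path bijection), SYT of shape 2×12 number C_12.
C_12 = C(24,12)/13 = 2704156/13 = 208012.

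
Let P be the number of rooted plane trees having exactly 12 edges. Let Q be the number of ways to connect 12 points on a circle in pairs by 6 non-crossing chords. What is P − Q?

207880

Rooted ordered trees with n edges are counted by C_n; here n = 12. So P = C_12 = 208012.
Pairing 12 circle points by 6 non-crossing chords gives C_6 matchings. So Q = C_6 = 132.
P − Q = 208012 − 132 = 207880.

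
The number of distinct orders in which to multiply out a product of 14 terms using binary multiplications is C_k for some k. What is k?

13

Ways to associate a product of 14 factors correspond to binary trees on 14 leaves, so the count is C_13.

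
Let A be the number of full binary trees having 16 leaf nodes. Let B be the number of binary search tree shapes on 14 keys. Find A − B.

A full binary tree with L leaves has L−1 internal nodes and is counted by C_{L−1}; L = 16 gives C_15. So A = C_15 = 9694845.
Rooted binary trees with 14 nodes (each child slot possibly empty) number C_14. So B = C_14 = 2674440.
A − B = 9694845 − 2674440 = 7020405.

7020405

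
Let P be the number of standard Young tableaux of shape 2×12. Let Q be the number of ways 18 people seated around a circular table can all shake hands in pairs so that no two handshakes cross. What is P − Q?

By the hook-length formula (or a Dyck-path bijection), SYT of shape 2×12 number C_12. So P = C_12 = 208012.
With 18 = 2·9 people, non-crossing handshake pairings are non-crossing perfect matchings on a circle, counted by C_9. So Q = C_9 = 4862.
P − Q = 208012 − 4862 = 203150.

203150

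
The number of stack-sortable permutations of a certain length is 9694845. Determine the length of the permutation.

Stack-sortable permutations of [n] are counted by C_n; 9694845 = C_15.

15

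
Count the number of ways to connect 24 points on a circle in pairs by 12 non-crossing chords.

208012

Pairing 24 circle points by 12 non-crossing chords gives C_12 matchings.
C_12 = C(24,12)/13 = 2704156/13 = 208012.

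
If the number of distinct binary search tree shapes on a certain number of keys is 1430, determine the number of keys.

8

Binary search tree shapes on n keys are counted by C_n. The Catalan number equal to 1430 is C_8.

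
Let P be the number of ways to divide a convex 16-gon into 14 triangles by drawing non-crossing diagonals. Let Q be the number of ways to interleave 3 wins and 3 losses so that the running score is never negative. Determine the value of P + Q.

A convex 16-gon is triangulated into 14 triangles, and the number of such triangulations is the Catalan number C_{16−2} = C_14. So P = C_14 = 2674440.
Ballot sequences with n votes each where one side never trails are Dyck words, counted by C_n; here n = 3. So Q = C_3 = 5.
P + Q = 2674440 + 5 = 2674445.

2674445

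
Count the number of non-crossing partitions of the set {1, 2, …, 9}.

The non-crossing partitions of [9] form a lattice of size C_9.
C_9 = C(18,9)/10 = 48620/10 = 4862.

4862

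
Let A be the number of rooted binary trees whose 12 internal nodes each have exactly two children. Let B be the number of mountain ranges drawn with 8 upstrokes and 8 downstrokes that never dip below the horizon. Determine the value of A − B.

Full binary trees with n internal nodes are counted by C_n; here n = 12. So A = C_12 = 208012.
Dyck paths of semilength n (length 2n) are counted by C_n; here n = 8. So B = C_8 = 1430.
A − B = 208012 − 1430 = 206582.

206582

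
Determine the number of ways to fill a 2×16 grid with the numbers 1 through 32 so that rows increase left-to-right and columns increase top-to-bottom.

Standard Young tableaux of shape 2×n are counted by C_n; here n = 16.
C_16 = C_15 · 2(2·15+1)/(15+2) = 9694845 · 62/17 = 35357670.

35357670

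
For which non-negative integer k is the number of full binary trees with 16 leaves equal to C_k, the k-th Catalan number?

Full binary trees with 16 leaves have 16−1 = 15 internal nodes, so there are C_15 of them.

15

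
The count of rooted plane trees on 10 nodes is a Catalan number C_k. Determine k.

Rooted ordered (plane) trees on m nodes have m−1 edges and are counted by C_{m−1}; m = 10 gives C_9.

9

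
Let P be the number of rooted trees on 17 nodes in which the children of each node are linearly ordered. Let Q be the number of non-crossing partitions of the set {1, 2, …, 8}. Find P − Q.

A rooted plane tree on 17 nodes has 16 edges, and such trees are counted by C_16. So P = C_16 = 35357670.
The non-crossing partitions of [8] form a lattice of size C_8. So Q = C_8 = 1430.
P − Q = 35357670 − 1430 = 35356240.

35356240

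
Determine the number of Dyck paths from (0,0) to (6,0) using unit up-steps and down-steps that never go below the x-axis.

5

Paths of 3 up- and 3 down-steps that never dip below the axis are Dyck paths; their count is C_3.
C_3 = 5.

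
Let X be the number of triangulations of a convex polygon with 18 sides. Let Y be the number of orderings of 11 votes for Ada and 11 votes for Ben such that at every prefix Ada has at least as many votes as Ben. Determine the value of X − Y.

The number of triangulations of an 18-gon is the Catalan number C_16 (index = sides − 2). So X = C_16 = 35357670.
Ballot sequences with n votes each where one side never trails are Dyck words, counted by C_n; here n = 11. So Y = C_11 = 58786.
X − Y = 35357670 − 58786 = 35298884.

35298884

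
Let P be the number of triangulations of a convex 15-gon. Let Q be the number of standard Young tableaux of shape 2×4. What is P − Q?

A convex 15-gon is triangulated into 13 triangles, and the number of such triangulations is the Catalan number C_{15−2} = C_13. So P = C_13 = 742900.
Standard Young tableaux of shape 2×n are counted by C_n; here n = 4. So Q = C_4 = 14.
P − Q = 742900 − 14 = 742886.

742886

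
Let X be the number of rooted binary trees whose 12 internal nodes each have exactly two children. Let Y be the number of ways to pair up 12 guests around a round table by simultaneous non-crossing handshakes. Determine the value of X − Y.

207880

Full binary trees with n internal nodes are counted by C_n; here n = 12. So X = C_12 = 208012.
With 12 = 2·6 people, non-crossing handshake pairings are non-crossing perfect matchings on a circle, counted by C_6. So Y = C_6 = 132.
X − Y = 208012 − 132 = 207880.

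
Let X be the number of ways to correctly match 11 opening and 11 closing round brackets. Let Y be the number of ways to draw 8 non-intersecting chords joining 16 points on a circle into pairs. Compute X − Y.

A balanced arrangement of 11 bracket pairs is a Dyck word of semilength 11, so the count is C_11. So X = C_11 = 58786.
Non-crossing perfect matchings of 2n points on a circle are counted by C_n; with 16 points, n = 8. So Y = C_8 = 1430.
X − Y = 58786 − 1430 = 57356.

57356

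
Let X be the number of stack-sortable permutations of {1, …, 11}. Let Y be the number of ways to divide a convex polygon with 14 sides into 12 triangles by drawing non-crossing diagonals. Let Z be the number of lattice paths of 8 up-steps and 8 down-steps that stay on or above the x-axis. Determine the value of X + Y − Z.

Stack-sortable permutations are exactly the 231-avoiding ones, counted by C_n; here n = 11. So X = C_11 = 58786.
A convex 14-gon is triangulated into 12 triangles, and the number of such triangulations is the Catalan number C_{14−2} = C_12. So Y = C_12 = 208012.
A Dyck path with 8 up-steps and 8 down-steps has semilength 8, so there are C_8 of them. So Z = C_8 = 1430.
X + Y − Z = 58786 + 208012 − 1430 = 265368.

265368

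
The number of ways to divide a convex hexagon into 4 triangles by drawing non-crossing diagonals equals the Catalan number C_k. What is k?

The number of triangulations of a 6-gon is the Catalan number C_4 (index = sides − 2).

4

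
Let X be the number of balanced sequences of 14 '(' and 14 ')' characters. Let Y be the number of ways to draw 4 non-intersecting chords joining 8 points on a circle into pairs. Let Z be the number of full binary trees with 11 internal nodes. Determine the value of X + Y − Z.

Balanced strings of n pairs of brackets are counted by C_n; here n = 14. So X = C_14 = 2674440.
Non-crossing perfect matchings of 2n points on a circle are counted by C_n; with 8 points, n = 4. So Y = C_4 = 14.
The number of full binary trees on 11 internal nodes is the Catalan number C_11. So Z = C_11 = 58786.
X + Y − Z = 2674440 + 14 − 58786 = 2615668.

2615668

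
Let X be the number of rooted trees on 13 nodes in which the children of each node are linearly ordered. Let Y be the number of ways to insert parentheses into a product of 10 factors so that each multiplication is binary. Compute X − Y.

203150

Rooted ordered (plane) trees on m nodes have m−1 edges and are counted by C_{m−1}; m = 13 gives C_12. So X = C_12 = 208012.
Ways to associate a product of 10 factors correspond to binary trees on 10 leaves, so the count is C_9. So Y = C_9 = 4862.
X − Y = 208012 − 4862 = 203150.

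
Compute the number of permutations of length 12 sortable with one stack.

By Knuth's characterisation, the stack-sortable permutations of length 12 are the 231-avoiders, numbering C_12.
C_12 = C(24,12)/13 = 2704156/13 = 208012.

208012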